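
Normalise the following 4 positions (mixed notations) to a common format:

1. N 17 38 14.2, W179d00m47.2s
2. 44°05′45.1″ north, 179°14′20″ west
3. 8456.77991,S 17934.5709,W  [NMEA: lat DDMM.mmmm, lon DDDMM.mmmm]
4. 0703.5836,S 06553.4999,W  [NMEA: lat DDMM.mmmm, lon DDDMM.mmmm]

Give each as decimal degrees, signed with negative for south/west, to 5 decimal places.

1. 17.63728, -179.01311
2. 44.09586, -179.23889
3. -84.94633, -179.57618
4. -7.05973, -65.89167

Point 1:
  φ: 17 + 38/60 + 14.2/3600 = 17.637278
  N ⇒ keep positive
  Longitude: 0′ + 47.2″ = 0.78667′; 179 + 0.78667/60 = 179.013111
  W ⇒ negate
Point 2:
  Latitude: 5′ + 45.1″ = 5.75167′; 44 + 5.75167/60 = 44.095861
  N → positive
  Lon: 14′ + 20″ = 14.33333′; 179 + 14.33333/60 = 179.238889
  W → negative
Point 3:
  φ: split at 2 digits → 84° and 56.77991′; 84 + 56.77991/60 = 84.946332
  S ⇒ negate
  Lon: split at 3 digits → 179° and 34.5709′; 179 + 34.5709/60 = 179.576182
  W → negative
Point 4:
  φ: degrees = first 2 digits = 7, minutes = 3.5836; 7 + 3.5836/60 = 7.059727
  hemisphere S, so the sign is −
  Lon: split at 3 digits → 065° and 53.4999′; 65 + 53.4999/60 = 65.891665
  hemisphere W, so the sign is −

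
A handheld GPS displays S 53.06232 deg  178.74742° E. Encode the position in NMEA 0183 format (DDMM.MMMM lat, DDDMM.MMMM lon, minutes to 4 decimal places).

Latitude: fractional part 0.062320 → 3.739200 minutes
λ: minutes = (178.747420 − 178) × 60 = 44.845200

5303.7392,S / 17844.8452,E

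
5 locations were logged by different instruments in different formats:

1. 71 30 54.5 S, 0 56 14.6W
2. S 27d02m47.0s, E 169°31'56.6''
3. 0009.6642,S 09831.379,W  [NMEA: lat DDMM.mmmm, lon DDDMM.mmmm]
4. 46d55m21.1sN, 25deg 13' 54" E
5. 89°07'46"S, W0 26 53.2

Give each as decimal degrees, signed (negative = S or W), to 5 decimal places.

Point 1:
  Lat: 30′ + 54.5″ = 30.90833′; 71 + 30.90833/60 = 71.515139
  S → negative
  λ: 56′ + 14.6″ = 56.24333′; 0 + 56.24333/60 = 0.937389
  hemisphere W, so the sign is −
Point 2:
  φ: 2′ + 47″ = 2.78333′; 27 + 2.78333/60 = 27.046389
  hemisphere S, so the sign is −
  λ: 169° + 31/60 + 56.6/3600 = 169 + 0.516667 + 0.015722 = 169.532389
  E → positive
Point 3:
  Lat: degrees = first 2 digits = 0, minutes = 9.6642; 0 + 9.6642/60 = 0.161070
  hemisphere S, so the sign is −
  λ: split at 3 digits → 098° and 31.379′; 98 + 31.379/60 = 98.522983
  W → negative
Point 4:
  Lat: 55′ + 21.1″ = 55.35167′; 46 + 55.35167/60 = 46.922528
  N ⇒ keep positive
  Longitude: 25° + 13/60 + 54/3600 = 25 + 0.216667 + 0.015000 = 25.231667
  E ⇒ keep positive
Point 5:
  Latitude: 89 + 7/60 + 46/3600 = 89.129444
  S ⇒ negate
  Lon: 26′ + 53.2″ = 26.88667′; 0 + 26.88667/60 = 0.448111
  W ⇒ negate

1. -71.51514, -0.93739
2. -27.04639, 169.53239
3. -0.16107, -98.52298
4. 46.92253, 25.23167
5. -89.12944, -0.44811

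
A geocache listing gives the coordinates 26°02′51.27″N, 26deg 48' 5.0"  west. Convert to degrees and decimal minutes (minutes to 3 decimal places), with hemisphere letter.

Latitude: 2 + 51.27/60 = 2.85450′
Longitude: 48 + 5/60 = 48.08333′

26° 2.855′ N, 26° 48.083′ W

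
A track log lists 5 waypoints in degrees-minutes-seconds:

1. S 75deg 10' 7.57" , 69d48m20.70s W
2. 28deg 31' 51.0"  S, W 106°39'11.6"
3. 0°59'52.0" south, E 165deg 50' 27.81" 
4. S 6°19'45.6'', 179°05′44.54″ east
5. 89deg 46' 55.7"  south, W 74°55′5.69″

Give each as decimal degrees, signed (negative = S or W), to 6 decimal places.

Point 1:
  Latitude: 10′ + 7.57″ = 10.12617′; 75 + 10.12617/60 = 75.1687694
  S → negative
  λ: 69° + 48/60 + 20.7/3600 = 69 + 0.800000 + 0.005750 = 69.8057500
  W ⇒ negate
Point 2:
  Lat: 31′ + 51″ = 31.85000′; 28 + 31.85000/60 = 28.5308333
  S ⇒ negate
  λ: 106° + 39/60 + 11.6/3600 = 106 + 0.650000 + 0.003222 = 106.6532222
  W → negative
Point 3:
  Lat: 0° + 59/60 + 52/3600 = 0 + 0.983333 + 0.014444 = 0.9977778
  hemisphere S, so the sign is −
  Longitude: 165 + 50/60 + 27.81/3600 = 165.8410583
  E → positive
Point 4:
  Latitude: 6 + 19/60 + 45.6/3600 = 6.3293333
  hemisphere S, so the sign is −
  λ: 5′ + 44.54″ = 5.74233′; 179 + 5.74233/60 = 179.0957056
  E ⇒ keep positive
Point 5:
  φ: 89° + 46/60 + 55.7/3600 = 89 + 0.766667 + 0.015472 = 89.7821389
  S → negative
  Lon: 55′ + 5.69″ = 55.09483′; 74 + 55.09483/60 = 74.9182472
  hemisphere W, so the sign is −

1. -75.168769, -69.805750
2. -28.530833, -106.653222
3. -0.997778, 165.841058
4. -6.329333, 179.095706
5. -89.782139, -74.918247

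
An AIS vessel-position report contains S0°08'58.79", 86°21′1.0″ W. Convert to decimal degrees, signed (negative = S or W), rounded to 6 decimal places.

-0.149664, -86.350278

Lat: 8′ + 58.79″ = 8.97983′; 0 + 8.97983/60 = 0.1496639
S → negative
λ: 21′ + 1″ = 21.01667′; 86 + 21.01667/60 = 86.3502778
W ⇒ negate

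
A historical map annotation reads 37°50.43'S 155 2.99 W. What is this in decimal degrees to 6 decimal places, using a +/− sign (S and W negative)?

Lat: 50.43′ = 0.840500°; total 37.8405000
hemisphere S, so the sign is −
λ: 2.99′ = 0.049833°; total 155.0498333
W → negative

-37.840500, -155.049833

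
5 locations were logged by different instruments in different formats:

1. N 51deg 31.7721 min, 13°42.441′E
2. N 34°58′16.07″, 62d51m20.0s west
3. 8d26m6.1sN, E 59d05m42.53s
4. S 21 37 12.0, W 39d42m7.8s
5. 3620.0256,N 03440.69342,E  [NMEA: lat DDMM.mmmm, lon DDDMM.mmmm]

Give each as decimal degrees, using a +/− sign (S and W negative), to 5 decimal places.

1. 51.52954, 13.70735
2. 34.97113, -62.85556
3. 8.43503, 59.09515
4. -21.62000, -39.70217
5. 36.33376, 34.67822

Point 1:
  Latitude: 51 + 31.7721/60 = 51.529535
  N ⇒ keep positive
  Longitude: 42.441′ = 0.707350°; total 13.707350
  E → positive
Point 2:
  Latitude: 34 + 58/60 + 16.07/3600 = 34.971131
  N ⇒ keep positive
  λ: 62° + 51/60 + 20/3600 = 62 + 0.850000 + 0.005556 = 62.855556
  W ⇒ negate
Point 3:
  Lat: 8 + 26/60 + 6.1/3600 = 8.435028
  N ⇒ keep positive
  Longitude: 59° + 5/60 + 42.53/3600 = 59 + 0.083333 + 0.011814 = 59.095147
  E → positive
Point 4:
  Lat: 21 + 37/60 + 12/3600 = 21.620000
  S ⇒ negate
  λ: 39° + 42/60 + 7.8/3600 = 39 + 0.700000 + 0.002167 = 39.702167
  W → negative
Point 5:
  Lat: degrees = first 2 digits = 36, minutes = 20.0256; 36 + 20.0256/60 = 36.333760
  N ⇒ keep positive
  Longitude: degrees = first 3 digits = 34, minutes = 40.69342; 34 + 40.69342/60 = 34.678224
  E → positive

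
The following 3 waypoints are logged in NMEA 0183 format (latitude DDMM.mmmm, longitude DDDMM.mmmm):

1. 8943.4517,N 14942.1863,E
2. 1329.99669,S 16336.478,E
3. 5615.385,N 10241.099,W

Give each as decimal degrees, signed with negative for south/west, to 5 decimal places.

Point 1:
  Lat: split at 2 digits → 89° and 43.4517′; 89 + 43.4517/60 = 89.724195
  N → positive
  Lon: split at 3 digits → 149° and 42.1863′; 149 + 42.1863/60 = 149.703105
  E → positive
Point 2:
  Latitude: degrees = first 2 digits = 13, minutes = 29.99669; 13 + 29.99669/60 = 13.499945
  hemisphere S, so the sign is −
  λ: split at 3 digits → 163° and 36.478′; 163 + 36.478/60 = 163.607967
  E → positive
Point 3:
  Lat: split at 2 digits → 56° and 15.385′; 56 + 15.385/60 = 56.256417
  N → positive
  Longitude: split at 3 digits → 102° and 41.099′; 102 + 41.099/60 = 102.684983
  hemisphere W, so the sign is −

1. 89.72420, 149.70311
2. -13.49994, 163.60797
3. 56.25642, -102.68498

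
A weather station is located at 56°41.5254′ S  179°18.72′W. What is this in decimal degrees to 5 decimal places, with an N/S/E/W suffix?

56.69209° S, 179.31200° W

φ: 41.5254′ = 0.692090°; total 56.692090
λ: 179 + 18.72/60 = 179.312000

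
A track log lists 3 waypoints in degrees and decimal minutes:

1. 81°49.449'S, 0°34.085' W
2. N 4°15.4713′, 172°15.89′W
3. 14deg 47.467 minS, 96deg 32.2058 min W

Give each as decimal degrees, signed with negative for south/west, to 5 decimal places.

1. -81.82415, -0.56808
2. 4.25786, -172.26483
3. -14.79112, -96.53676

Point 1:
  Latitude: 49.449′ = 0.824150°; total 81.824150
  S ⇒ negate
  Lon: 34.085′ = 0.568083°; total 0.568083
  W ⇒ negate
Point 2:
  Lat: 4 + 15.4713/60 = 4.257855
  N → positive
  λ: 15.89′ = 0.264833°; total 172.264833
  W ⇒ negate
Point 3:
  Lat: 47.467′ = 0.791117°; total 14.791117
  S ⇒ negate
  Lon: 32.2058′ = 0.536763°; total 96.536763
  hemisphere W, so the sign is −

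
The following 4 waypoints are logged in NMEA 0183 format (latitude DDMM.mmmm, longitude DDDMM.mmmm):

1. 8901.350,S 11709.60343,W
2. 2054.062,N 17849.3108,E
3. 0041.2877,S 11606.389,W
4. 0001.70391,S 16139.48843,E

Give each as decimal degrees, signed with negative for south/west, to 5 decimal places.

Point 1:
  Lat: split at 2 digits → 89° and 1.35′; 89 + 1.35/60 = 89.022500
  S → negative
  Longitude: degrees = first 3 digits = 117, minutes = 9.60343; 117 + 9.60343/60 = 117.160057
  W ⇒ negate
Point 2:
  Latitude: degrees = first 2 digits = 20, minutes = 54.062; 20 + 54.062/60 = 20.901033
  N → positive
  λ: degrees = first 3 digits = 178, minutes = 49.3108; 178 + 49.3108/60 = 178.821847
  E ⇒ keep positive
Point 3:
  Latitude: degrees = first 2 digits = 0, minutes = 41.2877; 0 + 41.2877/60 = 0.688128
  hemisphere S, so the sign is −
  Lon: degrees = first 3 digits = 116, minutes = 6.389; 116 + 6.389/60 = 116.106483
  W → negative
Point 4:
  φ: degrees = first 2 digits = 0, minutes = 1.70391; 0 + 1.70391/60 = 0.028399
  hemisphere S, so the sign is −
  λ: split at 3 digits → 161° and 39.48843′; 161 + 39.48843/60 = 161.658141
  E → positive

1. -89.02250, -117.16006
2. 20.90103, 178.82185
3. -0.68813, -116.10648
4. -0.02840, 161.65814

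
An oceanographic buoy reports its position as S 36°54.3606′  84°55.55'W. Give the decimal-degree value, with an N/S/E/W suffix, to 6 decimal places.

36.906010° S, 84.925833° W

Latitude: 54.3606′ = 0.906010°; total 36.9060100
Lon: 84 + 55.55/60 = 84.9258333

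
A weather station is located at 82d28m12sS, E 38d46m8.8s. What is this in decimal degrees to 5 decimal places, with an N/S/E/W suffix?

Lat: 82 + 28/60 + 12/3600 = 82.470000
Lon: 38 + 46/60 + 8.8/3600 = 38.769111

82.47000° S, 38.76911° E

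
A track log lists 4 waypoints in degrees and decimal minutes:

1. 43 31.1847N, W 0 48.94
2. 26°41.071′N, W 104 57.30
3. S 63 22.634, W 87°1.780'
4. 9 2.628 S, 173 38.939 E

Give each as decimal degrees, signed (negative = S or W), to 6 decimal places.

1. 43.519745, -0.815667
2. 26.684517, -104.955000
3. -63.377233, -87.029667
4. -9.043800, 173.648983

Point 1:
  φ: 31.1847′ = 0.519745°; total 43.5197450
  N → positive
  λ: 48.94′ = 0.815667°; total 0.8156667
  hemisphere W, so the sign is −
Point 2:
  Latitude: 41.071′ = 0.684517°; total 26.6845167
  N ⇒ keep positive
  Lon: 104 + 57.3/60 = 104.9550000
  hemisphere W, so the sign is −
Point 3:
  Lat: 63 + 22.634/60 = 63.3772333
  S ⇒ negate
  λ: 87 + 1.78/60 = 87.0296667
  W → negative
Point 4:
  φ: 9 + 2.628/60 = 9.0438000
  S ⇒ negate
  Lon: 173 + 38.939/60 = 173.6489833
  E → positive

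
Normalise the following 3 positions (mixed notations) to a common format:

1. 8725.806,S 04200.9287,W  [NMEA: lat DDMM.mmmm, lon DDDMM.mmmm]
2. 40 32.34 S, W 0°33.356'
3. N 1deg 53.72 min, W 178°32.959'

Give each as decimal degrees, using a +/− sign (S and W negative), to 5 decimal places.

1. -87.43010, -42.01548
2. -40.53900, -0.55593
3. 1.89533, -178.54932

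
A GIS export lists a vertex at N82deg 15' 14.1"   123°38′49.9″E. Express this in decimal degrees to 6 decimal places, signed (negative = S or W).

82.253917, 123.647194

φ: 82° + 15/60 + 14.1/3600 = 82 + 0.250000 + 0.003917 = 82.2539167
N ⇒ keep positive
λ: 123 + 38/60 + 49.9/3600 = 123.6471944
E ⇒ keep positive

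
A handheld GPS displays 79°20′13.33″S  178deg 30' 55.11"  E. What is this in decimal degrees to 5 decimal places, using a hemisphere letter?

φ: 20′ + 13.33″ = 20.22217′; 79 + 20.22217/60 = 79.337036
Lon: 178 + 30/60 + 55.11/3600 = 178.515308

79.33704° S, 178.51531° E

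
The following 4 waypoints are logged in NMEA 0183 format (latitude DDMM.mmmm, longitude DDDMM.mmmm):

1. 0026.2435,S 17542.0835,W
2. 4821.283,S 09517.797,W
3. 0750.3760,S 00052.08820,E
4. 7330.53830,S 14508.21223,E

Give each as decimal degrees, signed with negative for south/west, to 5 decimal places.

Point 1:
  Latitude: split at 2 digits → 00° and 26.2435′; 0 + 26.2435/60 = 0.437392
  hemisphere S, so the sign is −
  λ: degrees = first 3 digits = 175, minutes = 42.0835; 175 + 42.0835/60 = 175.701392
  W ⇒ negate
Point 2:
  Lat: degrees = first 2 digits = 48, minutes = 21.283; 48 + 21.283/60 = 48.354717
  S → negative
  λ: split at 3 digits → 095° and 17.797′; 95 + 17.797/60 = 95.296617
  W → negative
Point 3:
  Latitude: degrees = first 2 digits = 7, minutes = 50.376; 7 + 50.376/60 = 7.839600
  S → negative
  Lon: degrees = first 3 digits = 0, minutes = 52.0882; 0 + 52.0882/60 = 0.868137
  E → positive
Point 4:
  Lat: split at 2 digits → 73° and 30.5383′; 73 + 30.5383/60 = 73.508972
  S ⇒ negate
  λ: degrees = first 3 digits = 145, minutes = 8.21223; 145 + 8.21223/60 = 145.136871
  E ⇒ keep positive

1. -0.43739, -175.70139
2. -48.35472, -95.29662
3. -7.83960, 0.86814
4. -73.50897, 145.13687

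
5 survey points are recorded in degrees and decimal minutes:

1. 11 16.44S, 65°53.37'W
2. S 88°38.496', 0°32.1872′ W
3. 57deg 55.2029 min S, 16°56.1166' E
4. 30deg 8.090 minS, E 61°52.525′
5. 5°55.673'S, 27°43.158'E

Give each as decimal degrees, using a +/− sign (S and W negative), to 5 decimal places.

1. -11.27400, -65.88950
2. -88.64160, -0.53645
3. -57.92005, 16.93528
4. -30.13483, 61.87542
5. -5.92788, 27.71930

Point 1:
  Lat: 11 + 16.44/60 = 11.274000
  S → negative
  Lon: 65 + 53.37/60 = 65.889500
  hemisphere W, so the sign is −
Point 2:
  Latitude: 88 + 38.496/60 = 88.641600
  S → negative
  Lon: 0 + 32.1872/60 = 0.536453
  W ⇒ negate
Point 3:
  Lat: 57 + 55.2029/60 = 57.920048
  S → negative
  Lon: 56.1166′ = 0.935277°; total 16.935277
  E ⇒ keep positive
Point 4:
  φ: 8.09′ = 0.134833°; total 30.134833
  S ⇒ negate
  λ: 61 + 52.525/60 = 61.875417
  E ⇒ keep positive
Point 5:
  φ: 55.673′ = 0.927883°; total 5.927883
  hemisphere S, so the sign is −
  λ: 43.158′ = 0.719300°; total 27.719300
  E → positive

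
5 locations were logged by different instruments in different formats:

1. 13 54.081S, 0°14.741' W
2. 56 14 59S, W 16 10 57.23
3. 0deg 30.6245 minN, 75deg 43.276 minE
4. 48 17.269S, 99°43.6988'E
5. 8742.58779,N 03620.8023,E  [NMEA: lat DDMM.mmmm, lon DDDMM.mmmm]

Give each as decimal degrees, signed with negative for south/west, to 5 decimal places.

1. -13.90135, -0.24568
2. -56.24972, -16.18256
3. 0.51041, 75.72127
4. -48.28782, 99.72831
5. 87.70980, 36.34671

Point 1:
  Latitude: 54.081′ = 0.901350°; total 13.901350
  hemisphere S, so the sign is −
  Lon: 0 + 14.741/60 = 0.245683
  W → negative
Point 2:
  φ: 14′ + 59″ = 14.98333′; 56 + 14.98333/60 = 56.249722
  hemisphere S, so the sign is −
  Longitude: 16 + 10/60 + 57.23/3600 = 16.182564
  W → negative
Point 3:
  Lat: 0 + 30.6245/60 = 0.510408
  N ⇒ keep positive
  λ: 43.276′ = 0.721267°; total 75.721267
  E ⇒ keep positive
Point 4:
  Lat: 48 + 17.269/60 = 48.287817
  S ⇒ negate
  Longitude: 99 + 43.6988/60 = 99.728313
  E → positive
Point 5:
  φ: degrees = first 2 digits = 87, minutes = 42.58779; 87 + 42.58779/60 = 87.709797
  N ⇒ keep positive
  Lon: degrees = first 3 digits = 36, minutes = 20.8023; 36 + 20.8023/60 = 36.346705
  E → positive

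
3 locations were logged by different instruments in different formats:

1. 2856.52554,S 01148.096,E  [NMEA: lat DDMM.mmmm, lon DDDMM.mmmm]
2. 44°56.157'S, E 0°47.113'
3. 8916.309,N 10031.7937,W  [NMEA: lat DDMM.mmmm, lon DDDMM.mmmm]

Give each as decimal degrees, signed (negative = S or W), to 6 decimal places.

Point 1:
  Lat: degrees = first 2 digits = 28, minutes = 56.52554; 28 + 56.52554/60 = 28.9420923
  S → negative
  λ: split at 3 digits → 011° and 48.096′; 11 + 48.096/60 = 11.8016000
  E ⇒ keep positive
Point 2:
  φ: 44 + 56.157/60 = 44.9359500
  S ⇒ negate
  λ: 0 + 47.113/60 = 0.7852167
  E ⇒ keep positive
Point 3:
  Lat: degrees = first 2 digits = 89, minutes = 16.309; 89 + 16.309/60 = 89.2718167
  N ⇒ keep positive
  Longitude: split at 3 digits → 100° and 31.7937′; 100 + 31.7937/60 = 100.5298950
  hemisphere W, so the sign is −

1. -28.942092, 11.801600
2. -44.935950, 0.785217
3. 89.271817, -100.529895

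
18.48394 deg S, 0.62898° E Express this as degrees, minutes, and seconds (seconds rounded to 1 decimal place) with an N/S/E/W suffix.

18°29′2.2″ S, 0°37′44.3″ E

Latitude: whole degrees 18; 29.03640′ → 29′ and 2.184″
Lon: whole degrees 0; 37.73880′ → 37′ and 44.328″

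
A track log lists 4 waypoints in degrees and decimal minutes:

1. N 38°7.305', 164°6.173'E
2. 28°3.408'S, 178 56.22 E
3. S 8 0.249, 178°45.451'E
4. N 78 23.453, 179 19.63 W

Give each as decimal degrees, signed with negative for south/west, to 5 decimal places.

Point 1:
  Lat: 38 + 7.305/60 = 38.121750
  N ⇒ keep positive
  λ: 6.173′ = 0.102883°; total 164.102883
  E ⇒ keep positive
Point 2:
  Lat: 3.408′ = 0.056800°; total 28.056800
  hemisphere S, so the sign is −
  Longitude: 178 + 56.22/60 = 178.937000
  E → positive
Point 3:
  Lat: 8 + 0.249/60 = 8.004150
  hemisphere S, so the sign is −
  Lon: 45.451′ = 0.757517°; total 178.757517
  E → positive
Point 4:
  φ: 78 + 23.453/60 = 78.390883
  N → positive
  λ: 19.63′ = 0.327167°; total 179.327167
  hemisphere W, so the sign is −

1. 38.12175, 164.10288
2. -28.05680, 178.93700
3. -8.00415, 178.75752
4. 78.39088, -179.32717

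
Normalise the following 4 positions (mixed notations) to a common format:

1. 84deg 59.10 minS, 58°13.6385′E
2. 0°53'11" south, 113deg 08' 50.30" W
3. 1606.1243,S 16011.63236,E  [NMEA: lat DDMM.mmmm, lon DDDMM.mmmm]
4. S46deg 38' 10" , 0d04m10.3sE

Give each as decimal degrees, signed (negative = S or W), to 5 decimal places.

1. -84.98500, 58.22731
2. -0.88639, -113.14731
3. -16.10207, 160.19387
4. -46.63611, 0.06953

Point 1:
  Lat: 84 + 59.1/60 = 84.985000
  S ⇒ negate
  λ: 13.6385′ = 0.227308°; total 58.227308
  E → positive
Point 2:
  Latitude: 53′ + 11″ = 53.18333′; 0 + 53.18333/60 = 0.886389
  S ⇒ negate
  Longitude: 113 + 8/60 + 50.3/3600 = 113.147306
  W → negative
Point 3:
  Lat: split at 2 digits → 16° and 6.1243′; 16 + 6.1243/60 = 16.102072
  S ⇒ negate
  λ: degrees = first 3 digits = 160, minutes = 11.63236; 160 + 11.63236/60 = 160.193873
  E ⇒ keep positive
Point 4:
  Latitude: 46 + 38/60 + 10/3600 = 46.636111
  S → negative
  λ: 0 + 4/60 + 10.3/3600 = 0.069528
  E → positive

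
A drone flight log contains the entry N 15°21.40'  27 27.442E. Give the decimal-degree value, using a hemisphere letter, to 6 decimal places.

φ: 15 + 21.4/60 = 15.3566667
Lon: 27.442′ = 0.457367°; total 27.4573667

15.356667° N, 27.457367° E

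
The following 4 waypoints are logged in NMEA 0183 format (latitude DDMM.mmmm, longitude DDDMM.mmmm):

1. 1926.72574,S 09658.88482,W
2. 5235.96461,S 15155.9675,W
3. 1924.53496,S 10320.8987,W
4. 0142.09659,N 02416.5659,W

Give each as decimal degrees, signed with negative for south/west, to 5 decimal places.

Point 1:
  Lat: split at 2 digits → 19° and 26.72574′; 19 + 26.72574/60 = 19.445429
  S ⇒ negate
  Lon: split at 3 digits → 096° and 58.88482′; 96 + 58.88482/60 = 96.981414
  W ⇒ negate
Point 2:
  Lat: degrees = first 2 digits = 52, minutes = 35.96461; 52 + 35.96461/60 = 52.599410
  S → negative
  Longitude: split at 3 digits → 151° and 55.9675′; 151 + 55.9675/60 = 151.932792
  W ⇒ negate
Point 3:
  Latitude: degrees = first 2 digits = 19, minutes = 24.53496; 19 + 24.53496/60 = 19.408916
  S ⇒ negate
  λ: degrees = first 3 digits = 103, minutes = 20.8987; 103 + 20.8987/60 = 103.348312
  W ⇒ negate
Point 4:
  Lat: degrees = first 2 digits = 1, minutes = 42.09659; 1 + 42.09659/60 = 1.701610
  N ⇒ keep positive
  Longitude: degrees = first 3 digits = 24, minutes = 16.5659; 24 + 16.5659/60 = 24.276098
  W → negative

1. -19.44543, -96.98141
2. -52.59941, -151.93279
3. -19.40892, -103.34831
4. 1.70161, -24.27610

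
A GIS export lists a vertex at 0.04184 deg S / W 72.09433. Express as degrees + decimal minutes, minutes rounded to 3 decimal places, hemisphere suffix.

Lat: 0° + 0.041840 × 60 = 0° 2.51040′
Lon: 72° + 0.094330 × 60 = 72° 5.65980′

0° 2.510′ S, 72° 5.660′ W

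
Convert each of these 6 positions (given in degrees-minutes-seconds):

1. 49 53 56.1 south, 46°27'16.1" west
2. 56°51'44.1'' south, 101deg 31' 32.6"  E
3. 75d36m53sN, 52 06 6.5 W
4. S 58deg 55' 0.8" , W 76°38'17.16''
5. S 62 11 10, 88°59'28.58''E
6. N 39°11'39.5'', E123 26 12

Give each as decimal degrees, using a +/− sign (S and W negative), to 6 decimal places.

1. -49.898917, -46.454472
2. -56.862250, 101.525722
3. 75.614722, -52.101806
4. -58.916889, -76.638100
5. -62.186111, 88.991272
6. 39.194306, 123.436667

Point 1:
  Latitude: 49 + 53/60 + 56.1/3600 = 49.8989167
  S → negative
  Lon: 27′ + 16.1″ = 27.26833′; 46 + 27.26833/60 = 46.4544722
  W ⇒ negate
Point 2:
  φ: 56 + 51/60 + 44.1/3600 = 56.8622500
  S ⇒ negate
  Lon: 101 + 31/60 + 32.6/3600 = 101.5257222
  E ⇒ keep positive
Point 3:
  Latitude: 36′ + 53″ = 36.88333′; 75 + 36.88333/60 = 75.6147222
  N → positive
  λ: 52 + 6/60 + 6.5/3600 = 52.1018056
  W ⇒ negate
Point 4:
  φ: 58° + 55/60 + 0.8/3600 = 58 + 0.916667 + 0.000222 = 58.9168889
  hemisphere S, so the sign is −
  λ: 76° + 38/60 + 17.16/3600 = 76 + 0.633333 + 0.004767 = 76.6381000
  W ⇒ negate
Point 5:
  φ: 11′ + 10″ = 11.16667′; 62 + 11.16667/60 = 62.1861111
  hemisphere S, so the sign is −
  λ: 88° + 59/60 + 28.58/3600 = 88 + 0.983333 + 0.007939 = 88.9912722
  E → positive
Point 6:
  Latitude: 11′ + 39.5″ = 11.65833′; 39 + 11.65833/60 = 39.1943056
  N → positive
  Lon: 123° + 26/60 + 12/3600 = 123 + 0.433333 + 0.003333 = 123.4366667
  E → positive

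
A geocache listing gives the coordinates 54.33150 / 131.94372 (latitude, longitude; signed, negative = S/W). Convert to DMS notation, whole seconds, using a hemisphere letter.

Latitude: whole degrees 54; 19.89000′ → 19′ and 53.40″
Lon: 0.943720 × 60 = 56.62320′ → 56′, remainder × 60 = 37.39″

54°19′53″ N, 131°56′37″ E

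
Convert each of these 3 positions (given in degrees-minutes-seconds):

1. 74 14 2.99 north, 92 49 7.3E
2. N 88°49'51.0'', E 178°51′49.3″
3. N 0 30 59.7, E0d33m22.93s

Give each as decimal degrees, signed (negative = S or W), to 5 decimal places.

Point 1:
  Lat: 14′ + 2.99″ = 14.04983′; 74 + 14.04983/60 = 74.234164
  N → positive
  Longitude: 92° + 49/60 + 7.3/3600 = 92 + 0.816667 + 0.002028 = 92.818694
  E → positive
Point 2:
  φ: 88° + 49/60 + 51/3600 = 88 + 0.816667 + 0.014167 = 88.830833
  N ⇒ keep positive
  Longitude: 51′ + 49.3″ = 51.82167′; 178 + 51.82167/60 = 178.863694
  E ⇒ keep positive
Point 3:
  Latitude: 0 + 30/60 + 59.7/3600 = 0.516583
  N ⇒ keep positive
  λ: 0° + 33/60 + 22.93/3600 = 0 + 0.550000 + 0.006369 = 0.556369
  E → positive

1. 74.23416, 92.81869
2. 88.83083, 178.86369
3. 0.51658, 0.55637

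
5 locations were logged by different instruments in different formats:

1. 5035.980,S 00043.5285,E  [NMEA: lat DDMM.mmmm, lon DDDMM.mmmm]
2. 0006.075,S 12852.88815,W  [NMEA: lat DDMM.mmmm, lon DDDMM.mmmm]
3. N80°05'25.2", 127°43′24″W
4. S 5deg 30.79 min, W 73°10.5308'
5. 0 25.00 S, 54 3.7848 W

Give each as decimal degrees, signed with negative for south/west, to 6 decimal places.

1. -50.599667, 0.725475
2. -0.101250, -128.881469
3. 80.090333, -127.723333
4. -5.513167, -73.175513
5. -0.416667, -54.063080

Point 1:
  Lat: degrees = first 2 digits = 50, minutes = 35.98; 50 + 35.98/60 = 50.5996667
  S → negative
  λ: split at 3 digits → 000° and 43.5285′; 0 + 43.5285/60 = 0.7254750
  E ⇒ keep positive
Point 2:
  Latitude: split at 2 digits → 00° and 6.075′; 0 + 6.075/60 = 0.1012500
  hemisphere S, so the sign is −
  Lon: degrees = first 3 digits = 128, minutes = 52.88815; 128 + 52.88815/60 = 128.8814692
  W → negative
Point 3:
  φ: 5′ + 25.2″ = 5.42000′; 80 + 5.42000/60 = 80.0903333
  N → positive
  Longitude: 43′ + 24″ = 43.40000′; 127 + 43.40000/60 = 127.7233333
  hemisphere W, so the sign is −
Point 4:
  Latitude: 5 + 30.79/60 = 5.5131667
  S ⇒ negate
  Longitude: 10.5308′ = 0.175513°; total 73.1755133
  W ⇒ negate
Point 5:
  φ: 25′ = 0.416667°; total 0.4166667
  hemisphere S, so the sign is −
  λ: 54 + 3.7848/60 = 54.0630800
  W ⇒ negate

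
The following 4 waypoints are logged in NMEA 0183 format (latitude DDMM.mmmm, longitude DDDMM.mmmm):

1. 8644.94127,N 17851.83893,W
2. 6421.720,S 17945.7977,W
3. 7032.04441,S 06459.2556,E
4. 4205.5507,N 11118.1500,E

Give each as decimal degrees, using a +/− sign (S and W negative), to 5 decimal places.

1. 86.74902, -178.86398
2. -64.36200, -179.76330
3. -70.53407, 64.98759
4. 42.09251, 111.30250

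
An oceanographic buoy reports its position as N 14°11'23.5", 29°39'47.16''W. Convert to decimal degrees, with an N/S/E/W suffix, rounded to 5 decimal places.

φ: 11′ + 23.5″ = 11.39167′; 14 + 11.39167/60 = 14.189861
Lon: 39′ + 47.16″ = 39.78600′; 29 + 39.78600/60 = 29.663100

14.18986° N, 29.66310° W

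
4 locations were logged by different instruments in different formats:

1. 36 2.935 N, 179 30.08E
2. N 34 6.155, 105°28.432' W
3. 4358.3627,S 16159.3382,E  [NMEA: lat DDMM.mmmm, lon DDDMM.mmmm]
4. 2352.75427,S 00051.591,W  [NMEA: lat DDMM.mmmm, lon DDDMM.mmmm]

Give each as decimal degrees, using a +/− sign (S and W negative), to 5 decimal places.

1. 36.04892, 179.50133
2. 34.10258, -105.47387
3. -43.97271, 161.98897
4. -23.87924, -0.85985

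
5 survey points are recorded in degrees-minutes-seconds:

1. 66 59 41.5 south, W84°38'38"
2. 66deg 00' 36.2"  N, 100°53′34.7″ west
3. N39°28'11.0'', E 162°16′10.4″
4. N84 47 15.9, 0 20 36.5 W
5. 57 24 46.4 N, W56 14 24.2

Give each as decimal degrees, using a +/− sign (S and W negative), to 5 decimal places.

Point 1:
  Lat: 66 + 59/60 + 41.5/3600 = 66.994861
  S ⇒ negate
  Longitude: 84° + 38/60 + 38/3600 = 84 + 0.633333 + 0.010556 = 84.643889
  hemisphere W, so the sign is −
Point 2:
  Latitude: 66° + 0/60 + 36.2/3600 = 66 + 0.000000 + 0.010056 = 66.010056
  N → positive
  λ: 100 + 53/60 + 34.7/3600 = 100.892972
  W ⇒ negate
Point 3:
  Latitude: 28′ + 11″ = 28.18333′; 39 + 28.18333/60 = 39.469722
  N → positive
  Lon: 162 + 16/60 + 10.4/3600 = 162.269556
  E ⇒ keep positive
Point 4:
  φ: 47′ + 15.9″ = 47.26500′; 84 + 47.26500/60 = 84.787750
  N ⇒ keep positive
  Lon: 20′ + 36.5″ = 20.60833′; 0 + 20.60833/60 = 0.343472
  W ⇒ negate
Point 5:
  Latitude: 57 + 24/60 + 46.4/3600 = 57.412889
  N ⇒ keep positive
  Lon: 56° + 14/60 + 24.2/3600 = 56 + 0.233333 + 0.006722 = 56.240056
  W → negative

1. -66.99486, -84.64389
2. 66.01006, -100.89297
3. 39.46972, 162.26956
4. 84.78775, -0.34347
5. 57.41289, -56.24006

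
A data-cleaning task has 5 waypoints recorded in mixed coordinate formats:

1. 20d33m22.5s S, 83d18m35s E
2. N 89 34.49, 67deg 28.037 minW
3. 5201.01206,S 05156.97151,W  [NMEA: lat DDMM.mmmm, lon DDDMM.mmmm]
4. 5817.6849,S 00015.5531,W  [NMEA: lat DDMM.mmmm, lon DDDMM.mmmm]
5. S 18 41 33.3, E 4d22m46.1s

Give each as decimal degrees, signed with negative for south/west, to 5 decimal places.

Point 1:
  φ: 20° + 33/60 + 22.5/3600 = 20 + 0.550000 + 0.006250 = 20.556250
  S ⇒ negate
  Lon: 83 + 18/60 + 35/3600 = 83.309722
  E → positive
Point 2:
  φ: 89 + 34.49/60 = 89.574833
  N ⇒ keep positive
  Longitude: 67 + 28.037/60 = 67.467283
  W ⇒ negate
Point 3:
  φ: split at 2 digits → 52° and 1.01206′; 52 + 1.01206/60 = 52.016868
  hemisphere S, so the sign is −
  Longitude: degrees = first 3 digits = 51, minutes = 56.97151; 51 + 56.97151/60 = 51.949525
  W ⇒ negate
Point 4:
  φ: degrees = first 2 digits = 58, minutes = 17.6849; 58 + 17.6849/60 = 58.294748
  S → negative
  Longitude: split at 3 digits → 000° and 15.5531′; 0 + 15.5531/60 = 0.259218
  W ⇒ negate
Point 5:
  φ: 41′ + 33.3″ = 41.55500′; 18 + 41.55500/60 = 18.692583
  S ⇒ negate
  λ: 4 + 22/60 + 46.1/3600 = 4.379472
  E → positive

1. -20.55625, 83.30972
2. 89.57483, -67.46728
3. -52.01687, -51.94953
4. -58.29475, -0.25922
5. -18.69258, 4.37947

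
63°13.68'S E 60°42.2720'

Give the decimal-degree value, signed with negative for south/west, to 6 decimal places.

-63.228000, 60.704533

Latitude: 13.68′ = 0.228000°; total 63.2280000
hemisphere S, so the sign is −
λ: 42.272′ = 0.704533°; total 60.7045333
E → positive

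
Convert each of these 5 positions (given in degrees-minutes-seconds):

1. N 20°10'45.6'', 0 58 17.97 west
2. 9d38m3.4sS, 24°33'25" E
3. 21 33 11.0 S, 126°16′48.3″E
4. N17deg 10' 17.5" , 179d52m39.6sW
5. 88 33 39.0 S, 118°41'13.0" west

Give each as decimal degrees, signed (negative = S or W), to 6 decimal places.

Point 1:
  φ: 20 + 10/60 + 45.6/3600 = 20.1793333
  N → positive
  Lon: 58′ + 17.97″ = 58.29950′; 0 + 58.29950/60 = 0.9716583
  W ⇒ negate
Point 2:
  Lat: 38′ + 3.4″ = 38.05667′; 9 + 38.05667/60 = 9.6342778
  S → negative
  Longitude: 24 + 33/60 + 25/3600 = 24.5569444
  E ⇒ keep positive
Point 3:
  φ: 33′ + 11″ = 33.18333′; 21 + 33.18333/60 = 21.5530556
  S → negative
  Lon: 126 + 16/60 + 48.3/3600 = 126.2800833
  E → positive
Point 4:
  Latitude: 17 + 10/60 + 17.5/3600 = 17.1715278
  N → positive
  Longitude: 179 + 52/60 + 39.6/3600 = 179.8776667
  W ⇒ negate
Point 5:
  Lat: 33′ + 39″ = 33.65000′; 88 + 33.65000/60 = 88.5608333
  S → negative
  λ: 41′ + 13″ = 41.21667′; 118 + 41.21667/60 = 118.6869444
  W → negative

1. 20.179333, -0.971658
2. -9.634278, 24.556944
3. -21.553056, 126.280083
4. 17.171528, -179.877667
5. -88.560833, -118.686944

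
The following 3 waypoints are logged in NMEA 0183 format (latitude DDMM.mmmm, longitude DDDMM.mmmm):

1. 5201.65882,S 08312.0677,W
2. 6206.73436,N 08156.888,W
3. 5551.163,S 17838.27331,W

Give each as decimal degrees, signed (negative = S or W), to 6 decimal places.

1. -52.027647, -83.201128
2. 62.112239, -81.948133
3. -55.852717, -178.637889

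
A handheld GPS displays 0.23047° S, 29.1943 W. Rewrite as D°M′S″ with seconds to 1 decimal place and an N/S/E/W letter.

φ: 0.230470 × 60 = 13.82820′ → 13′, remainder × 60 = 49.692″
Longitude: whole degrees 29; 11.65800′ → 11′ and 39.480″

0°13′49.7″ S, 29°11′39.5″ W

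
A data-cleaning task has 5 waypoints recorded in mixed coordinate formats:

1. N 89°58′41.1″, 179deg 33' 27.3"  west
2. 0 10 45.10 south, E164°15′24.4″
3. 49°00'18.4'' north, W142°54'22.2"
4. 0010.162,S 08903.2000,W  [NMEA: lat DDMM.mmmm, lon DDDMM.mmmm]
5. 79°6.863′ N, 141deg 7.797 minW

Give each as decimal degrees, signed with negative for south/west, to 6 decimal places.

1. 89.978083, -179.557583
2. -0.179194, 164.256778
3. 49.005111, -142.906167
4. -0.169367, -89.053333
5. 79.114383, -141.129950

Point 1:
  Latitude: 89 + 58/60 + 41.1/3600 = 89.9780833
  N ⇒ keep positive
  λ: 179° + 33/60 + 27.3/3600 = 179 + 0.550000 + 0.007583 = 179.5575833
  W → negative
Point 2:
  φ: 0° + 10/60 + 45.1/3600 = 0 + 0.166667 + 0.012528 = 0.1791944
  S ⇒ negate
  λ: 164° + 15/60 + 24.4/3600 = 164 + 0.250000 + 0.006778 = 164.2567778
  E ⇒ keep positive
Point 3:
  φ: 0′ + 18.4″ = 0.30667′; 49 + 0.30667/60 = 49.0051111
  N → positive
  Lon: 142° + 54/60 + 22.2/3600 = 142 + 0.900000 + 0.006167 = 142.9061667
  hemisphere W, so the sign is −
Point 4:
  Lat: split at 2 digits → 00° and 10.162′; 0 + 10.162/60 = 0.1693667
  S → negative
  Longitude: degrees = first 3 digits = 89, minutes = 3.2; 89 + 3.2/60 = 89.0533333
  W → negative
Point 5:
  Latitude: 79 + 6.863/60 = 79.1143833
  N → positive
  λ: 141 + 7.797/60 = 141.1299500
  W ⇒ negate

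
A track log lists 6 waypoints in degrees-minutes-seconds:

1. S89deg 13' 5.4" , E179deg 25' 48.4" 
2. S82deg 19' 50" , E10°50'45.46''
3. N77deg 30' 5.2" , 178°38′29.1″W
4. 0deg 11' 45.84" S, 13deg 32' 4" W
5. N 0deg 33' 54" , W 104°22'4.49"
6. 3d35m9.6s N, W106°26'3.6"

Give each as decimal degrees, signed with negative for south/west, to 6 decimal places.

1. -89.218167, 179.430111
2. -82.330556, 10.845961
3. 77.501444, -178.641417
4. -0.196067, -13.534444
5. 0.565000, -104.367914
6. 3.586000, -106.434333

Point 1:
  Latitude: 89 + 13/60 + 5.4/3600 = 89.2181667
  S → negative
  Lon: 179 + 25/60 + 48.4/3600 = 179.4301111
  E → positive
Point 2:
  Latitude: 19′ + 50″ = 19.83333′; 82 + 19.83333/60 = 82.3305556
  hemisphere S, so the sign is −
  λ: 50′ + 45.46″ = 50.75767′; 10 + 50.75767/60 = 10.8459611
  E ⇒ keep positive
Point 3:
  Latitude: 77° + 30/60 + 5.2/3600 = 77 + 0.500000 + 0.001444 = 77.5014444
  N ⇒ keep positive
  Lon: 178° + 38/60 + 29.1/3600 = 178 + 0.633333 + 0.008083 = 178.6414167
  W → negative
Point 4:
  Latitude: 11′ + 45.84″ = 11.76400′; 0 + 11.76400/60 = 0.1960667
  S ⇒ negate
  Lon: 13° + 32/60 + 4/3600 = 13 + 0.533333 + 0.001111 = 13.5344444
  W ⇒ negate
Point 5:
  φ: 0° + 33/60 + 54/3600 = 0 + 0.550000 + 0.015000 = 0.5650000
  N ⇒ keep positive
  Longitude: 104 + 22/60 + 4.49/3600 = 104.3679139
  hemisphere W, so the sign is −
Point 6:
  φ: 3° + 35/60 + 9.6/3600 = 3 + 0.583333 + 0.002667 = 3.5860000
  N → positive
  Lon: 106 + 26/60 + 3.6/3600 = 106.4343333
  W → negative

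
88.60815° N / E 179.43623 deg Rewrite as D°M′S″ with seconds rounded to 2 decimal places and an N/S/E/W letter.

Lat: 0.608150 × 60 = 36.48900′ → 36′, remainder × 60 = 29.3400″
Lon: whole degrees 179; 26.17380′ → 26′ and 10.4280″

88°36′29.34″ N, 179°26′10.43″ E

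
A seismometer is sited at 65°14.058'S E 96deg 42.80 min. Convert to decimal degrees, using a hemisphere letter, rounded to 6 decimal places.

65.234300° S, 96.713333° E

φ: 65 + 14.058/60 = 65.2343000
Lon: 96 + 42.8/60 = 96.7133333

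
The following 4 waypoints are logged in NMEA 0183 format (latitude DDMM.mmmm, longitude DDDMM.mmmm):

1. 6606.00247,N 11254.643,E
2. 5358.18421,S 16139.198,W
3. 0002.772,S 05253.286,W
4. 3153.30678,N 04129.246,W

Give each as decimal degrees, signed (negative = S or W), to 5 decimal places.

1. 66.10004, 112.91072
2. -53.96974, -161.65330
3. -0.04620, -52.88810
4. 31.88845, -41.48743

Point 1:
  Lat: degrees = first 2 digits = 66, minutes = 6.00247; 66 + 6.00247/60 = 66.100041
  N ⇒ keep positive
  Longitude: degrees = first 3 digits = 112, minutes = 54.643; 112 + 54.643/60 = 112.910717
  E ⇒ keep positive
Point 2:
  φ: split at 2 digits → 53° and 58.18421′; 53 + 58.18421/60 = 53.969737
  hemisphere S, so the sign is −
  Longitude: degrees = first 3 digits = 161, minutes = 39.198; 161 + 39.198/60 = 161.653300
  W ⇒ negate
Point 3:
  Lat: degrees = first 2 digits = 0, minutes = 2.772; 0 + 2.772/60 = 0.046200
  S ⇒ negate
  Longitude: degrees = first 3 digits = 52, minutes = 53.286; 52 + 53.286/60 = 52.888100
  W ⇒ negate
Point 4:
  Latitude: degrees = first 2 digits = 31, minutes = 53.30678; 31 + 53.30678/60 = 31.888446
  N ⇒ keep positive
  Longitude: degrees = first 3 digits = 41, minutes = 29.246; 41 + 29.246/60 = 41.487433
  hemisphere W, so the sign is −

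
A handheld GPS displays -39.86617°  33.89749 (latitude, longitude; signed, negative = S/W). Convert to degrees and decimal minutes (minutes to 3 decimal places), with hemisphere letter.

Latitude is negative → S; |value| = 39.866170
φ: 39° + 0.866170 × 60 = 39° 51.97020′
Lon: 33° + 0.897490 × 60 = 33° 53.84940′

39° 51.970′ S, 33° 53.849′ E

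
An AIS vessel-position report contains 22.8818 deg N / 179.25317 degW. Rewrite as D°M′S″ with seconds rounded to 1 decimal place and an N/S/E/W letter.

22°52′54.5″ N, 179°15′11.4″ W

φ: 0.881800 × 60 = 52.90800′ → 52′, remainder × 60 = 54.480″
Longitude: whole degrees 179; 15.19020′ → 15′ and 11.412″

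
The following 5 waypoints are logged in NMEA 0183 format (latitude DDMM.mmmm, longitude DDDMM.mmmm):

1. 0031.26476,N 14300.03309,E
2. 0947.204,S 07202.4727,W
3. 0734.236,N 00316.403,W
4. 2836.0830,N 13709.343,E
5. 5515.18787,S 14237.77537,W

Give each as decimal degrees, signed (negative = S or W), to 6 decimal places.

Point 1:
  φ: degrees = first 2 digits = 0, minutes = 31.26476; 0 + 31.26476/60 = 0.5210793
  N → positive
  Lon: split at 3 digits → 143° and 0.03309′; 143 + 0.03309/60 = 143.0005515
  E → positive
Point 2:
  φ: degrees = first 2 digits = 9, minutes = 47.204; 9 + 47.204/60 = 9.7867333
  hemisphere S, so the sign is −
  λ: degrees = first 3 digits = 72, minutes = 2.4727; 72 + 2.4727/60 = 72.0412117
  W → negative
Point 3:
  φ: degrees = first 2 digits = 7, minutes = 34.236; 7 + 34.236/60 = 7.5706000
  N ⇒ keep positive
  λ: degrees = first 3 digits = 3, minutes = 16.403; 3 + 16.403/60 = 3.2733833
  W ⇒ negate
Point 4:
  Latitude: degrees = first 2 digits = 28, minutes = 36.083; 28 + 36.083/60 = 28.6013833
  N ⇒ keep positive
  λ: split at 3 digits → 137° and 9.343′; 137 + 9.343/60 = 137.1557167
  E ⇒ keep positive
Point 5:
  Latitude: split at 2 digits → 55° and 15.18787′; 55 + 15.18787/60 = 55.2531312
  S ⇒ negate
  Longitude: split at 3 digits → 142° and 37.77537′; 142 + 37.77537/60 = 142.6295895
  hemisphere W, so the sign is −

1. 0.521079, 143.000552
2. -9.786733, -72.041212
3. 7.570600, -3.273383
4. 28.601383, 137.155717
5. -55.253131, -142.629590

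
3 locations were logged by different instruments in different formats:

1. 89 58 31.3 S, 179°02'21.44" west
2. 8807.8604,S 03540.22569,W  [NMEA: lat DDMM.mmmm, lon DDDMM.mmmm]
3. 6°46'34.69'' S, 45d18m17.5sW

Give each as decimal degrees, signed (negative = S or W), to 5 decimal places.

1. -89.97536, -179.03929
2. -88.13101, -35.67043
3. -6.77630, -45.30486

Point 1:
  Latitude: 89 + 58/60 + 31.3/3600 = 89.975361
  S ⇒ negate
  Lon: 179° + 2/60 + 21.44/3600 = 179 + 0.033333 + 0.005956 = 179.039289
  W → negative
Point 2:
  Lat: degrees = first 2 digits = 88, minutes = 7.8604; 88 + 7.8604/60 = 88.131007
  S → negative
  λ: split at 3 digits → 035° and 40.22569′; 35 + 40.22569/60 = 35.670428
  W ⇒ negate
Point 3:
  Latitude: 6 + 46/60 + 34.69/3600 = 6.776303
  S → negative
  Lon: 18′ + 17.5″ = 18.29167′; 45 + 18.29167/60 = 45.304861
  W → negative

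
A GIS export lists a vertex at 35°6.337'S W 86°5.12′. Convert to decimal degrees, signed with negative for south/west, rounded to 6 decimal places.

-35.105617, -86.085333

Latitude: 6.337′ = 0.105617°; total 35.1056167
S → negative
Longitude: 86 + 5.12/60 = 86.0853333
W ⇒ negate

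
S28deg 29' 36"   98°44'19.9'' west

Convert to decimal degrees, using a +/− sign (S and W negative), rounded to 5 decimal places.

Lat: 29′ + 36″ = 29.60000′; 28 + 29.60000/60 = 28.493333
S ⇒ negate
Lon: 98 + 44/60 + 19.9/3600 = 98.738861
W → negative

-28.49333, -98.73886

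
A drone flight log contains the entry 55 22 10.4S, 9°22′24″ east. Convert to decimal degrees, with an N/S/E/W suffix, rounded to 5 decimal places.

55.36956° S, 9.37333° E

Lat: 55° + 22/60 + 10.4/3600 = 55 + 0.366667 + 0.002889 = 55.369556
Longitude: 22′ + 24″ = 22.40000′; 9 + 22.40000/60 = 9.373333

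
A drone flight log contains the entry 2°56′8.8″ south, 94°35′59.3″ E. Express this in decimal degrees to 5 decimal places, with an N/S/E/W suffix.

2.93578° S, 94.59981° E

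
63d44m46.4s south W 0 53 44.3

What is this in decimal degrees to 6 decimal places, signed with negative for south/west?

-63.746222, -0.895639

Latitude: 44′ + 46.4″ = 44.77333′; 63 + 44.77333/60 = 63.7462222
S ⇒ negate
Lon: 0° + 53/60 + 44.3/3600 = 0 + 0.883333 + 0.012306 = 0.8956389
W → negative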